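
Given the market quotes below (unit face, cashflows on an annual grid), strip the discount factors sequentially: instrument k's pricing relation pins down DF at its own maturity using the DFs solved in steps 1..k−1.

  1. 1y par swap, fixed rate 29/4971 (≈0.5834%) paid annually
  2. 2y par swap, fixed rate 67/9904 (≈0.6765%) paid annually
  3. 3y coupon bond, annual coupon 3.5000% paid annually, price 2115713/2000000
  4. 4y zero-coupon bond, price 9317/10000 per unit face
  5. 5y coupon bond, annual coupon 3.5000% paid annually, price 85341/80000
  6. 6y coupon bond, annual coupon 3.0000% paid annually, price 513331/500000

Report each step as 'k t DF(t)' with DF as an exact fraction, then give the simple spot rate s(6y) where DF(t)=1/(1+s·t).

1 1 4971/5000
2 2 4933/5000
3 3 9551/10000
4 4 9317/10000
5 5 8999/10000
6 6 8579/10000
s(6y) = (1/(8579/10000) − 1)/(6) = 1421/51474 ≈ 2.7606%

step 1 [1y] swap r/1=29/4971: DF=(1 − 29/4971·(0))/(1+29/4971) = 4971/5000 ≈ 0.994200
step 2 [2y] swap r/1=67/9904: DF=(1 − 67/9904·(0.994200))/(1+67/9904) = 4933/5000 ≈ 0.986600
step 3 [3y] bond c/1=7/200: DF=(2115713/2000000 − 7/200·(0.994200+0.986600))/(1+7/200) = 9551/10000 ≈ 0.955100
step 4 [4y] zero: DF = P = 9317/10000 ≈ 0.931700
step 5 [5y] bond c/1=7/200: DF=(85341/80000 − 7/200·(0.994200+0.986600+0.955100+0.931700))/(1+7/200) = 8999/10000 ≈ 0.899900
step 6 [6y] bond c/1=3/100: DF=(513331/500000 − 3/100·(0.994200+0.986600+0.955100+0.931700+0.899900))/(1+3/100) = 8579/10000 ≈ 0.857900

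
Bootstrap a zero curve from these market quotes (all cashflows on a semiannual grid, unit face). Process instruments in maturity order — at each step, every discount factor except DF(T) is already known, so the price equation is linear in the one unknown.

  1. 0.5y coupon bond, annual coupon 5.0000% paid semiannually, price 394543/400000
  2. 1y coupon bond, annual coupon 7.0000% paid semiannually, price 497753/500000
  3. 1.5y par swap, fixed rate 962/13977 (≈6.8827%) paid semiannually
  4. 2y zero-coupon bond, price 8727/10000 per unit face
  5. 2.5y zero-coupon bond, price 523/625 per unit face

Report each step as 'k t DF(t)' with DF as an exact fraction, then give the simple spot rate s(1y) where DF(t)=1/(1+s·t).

step 1 [0.5y] bond c/2=1/40: DF=(394543/400000 − 1/40·(0))/(1+1/40) = 9623/10000 ≈ 0.962300
step 2 [1y] bond c/2=7/200: DF=(497753/500000 − 7/200·(0.962300))/(1+7/200) = 9293/10000 ≈ 0.929300
step 3 [1.5y] swap r/2=481/13977: DF=(1 − 481/13977·(0.962300+0.929300))/(1+481/13977) = 4519/5000 ≈ 0.903800
step 4 [2y] zero: DF = P = 8727/10000 ≈ 0.872700
step 5 [2.5y] zero: DF = P = 523/625 ≈ 0.836800

1 1/2 9623/10000
2 1 9293/10000
3 3/2 4519/5000
4 2 8727/10000
5 5/2 523/625
s(1y) = (1/(9293/10000) − 1)/(1) = 707/9293 ≈ 7.6079%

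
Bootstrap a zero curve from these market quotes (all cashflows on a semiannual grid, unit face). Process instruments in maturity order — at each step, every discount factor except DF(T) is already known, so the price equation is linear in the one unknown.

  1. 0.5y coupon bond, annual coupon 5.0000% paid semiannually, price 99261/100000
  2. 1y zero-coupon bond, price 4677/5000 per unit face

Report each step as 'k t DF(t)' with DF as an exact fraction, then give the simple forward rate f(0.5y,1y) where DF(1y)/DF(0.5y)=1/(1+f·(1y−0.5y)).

step 1 [0.5y] bond c/2=1/40: DF=(99261/100000 − 1/40·(0))/(1+1/40) = 2421/2500 ≈ 0.968400
step 2 [1y] zero: DF = P = 4677/5000 ≈ 0.935400

1 1/2 2421/2500
2 1 4677/5000
f(0.5y,1y) = ((2421/2500)/(4677/5000) − 1)/(1/2) = 110/1559 ≈ 7.0558%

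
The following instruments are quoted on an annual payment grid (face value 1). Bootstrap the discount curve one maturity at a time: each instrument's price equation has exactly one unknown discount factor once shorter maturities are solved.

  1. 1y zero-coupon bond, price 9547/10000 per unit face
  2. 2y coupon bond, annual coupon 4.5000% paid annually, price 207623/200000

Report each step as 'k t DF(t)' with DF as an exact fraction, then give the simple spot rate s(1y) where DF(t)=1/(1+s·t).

1 1 9547/10000
2 2 9523/10000
s(1y) = (1/(9547/10000) − 1)/(1) = 453/9547 ≈ 4.7449%

step 1 [1y] zero: DF = P = 9547/10000 ≈ 0.954700
step 2 [2y] bond c/1=9/200: DF=(207623/200000 − 9/200·(0.954700))/(1+9/200) = 9523/10000 ≈ 0.952300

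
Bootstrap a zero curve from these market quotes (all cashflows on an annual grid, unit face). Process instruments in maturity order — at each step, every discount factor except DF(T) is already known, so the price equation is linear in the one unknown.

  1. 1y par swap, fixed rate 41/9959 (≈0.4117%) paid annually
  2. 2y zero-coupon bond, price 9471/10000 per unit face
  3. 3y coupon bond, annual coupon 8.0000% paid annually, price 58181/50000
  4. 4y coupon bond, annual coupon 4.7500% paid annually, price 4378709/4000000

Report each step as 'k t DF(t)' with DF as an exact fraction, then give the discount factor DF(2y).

step 1 [1y] swap r/1=41/9959: DF=(1 − 41/9959·(0))/(1+41/9959) = 9959/10000 ≈ 0.995900
step 2 [2y] zero: DF = P = 9471/10000 ≈ 0.947100
step 3 [3y] bond c/1=2/25: DF=(58181/50000 − 2/25·(0.995900+0.947100))/(1+2/25) = 1867/2000 ≈ 0.933500
step 4 [4y] bond c/1=19/400: DF=(4378709/4000000 − 19/400·(0.995900+0.947100+0.933500))/(1+19/400) = 4573/5000 ≈ 0.914600

1 1 9959/10000
2 2 9471/10000
3 3 1867/2000
4 4 4573/5000
DF(2y) = 9471/10000 ≈ 0.947100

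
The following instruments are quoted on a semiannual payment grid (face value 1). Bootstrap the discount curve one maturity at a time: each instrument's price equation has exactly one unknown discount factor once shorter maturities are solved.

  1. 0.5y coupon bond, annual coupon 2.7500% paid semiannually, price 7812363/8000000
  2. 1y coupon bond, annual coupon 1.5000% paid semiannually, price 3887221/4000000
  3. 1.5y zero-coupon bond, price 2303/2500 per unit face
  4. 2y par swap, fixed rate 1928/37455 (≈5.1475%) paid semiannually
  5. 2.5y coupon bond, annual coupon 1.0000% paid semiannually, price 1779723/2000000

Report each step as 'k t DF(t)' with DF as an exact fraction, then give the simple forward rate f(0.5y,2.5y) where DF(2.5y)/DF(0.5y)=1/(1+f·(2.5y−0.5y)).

step 1 [0.5y] bond c/2=11/800: DF=(7812363/8000000 − 11/800·(0))/(1+11/800) = 9633/10000 ≈ 0.963300
step 2 [1y] bond c/2=3/400: DF=(3887221/4000000 − 3/400·(0.963300))/(1+3/400) = 4787/5000 ≈ 0.957400
step 3 [1.5y] zero: DF = P = 2303/2500 ≈ 0.921200
step 4 [2y] swap r/2=964/37455: DF=(1 − 964/37455·(0.963300+0.957400+0.921200))/(1+964/37455) = 2259/2500 ≈ 0.903600
step 5 [2.5y] bond c/2=1/200: DF=(1779723/2000000 − 1/200·(0.963300+0.957400+0.921200+0.903600))/(1+1/200) = 2167/2500 ≈ 0.866800

1 1/2 9633/10000
2 1 4787/5000
3 3/2 2303/2500
4 2 2259/2500
5 5/2 2167/2500
f(0.5y,2.5y) = ((9633/10000)/(2167/2500) − 1)/(2) = 965/17336 ≈ 5.5665%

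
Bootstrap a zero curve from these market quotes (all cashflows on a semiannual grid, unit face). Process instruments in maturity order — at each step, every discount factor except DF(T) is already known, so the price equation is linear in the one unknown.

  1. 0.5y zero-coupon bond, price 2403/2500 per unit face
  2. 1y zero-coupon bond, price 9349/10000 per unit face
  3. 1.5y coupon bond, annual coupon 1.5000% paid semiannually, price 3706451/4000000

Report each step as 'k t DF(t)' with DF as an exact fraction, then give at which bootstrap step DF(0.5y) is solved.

step 1 [0.5y] zero: DF = P = 2403/2500 ≈ 0.961200
step 2 [1y] zero: DF = P = 9349/10000 ≈ 0.934900
step 3 [1.5y] bond c/2=3/400: DF=(3706451/4000000 − 3/400·(0.961200+0.934900))/(1+3/400) = 566/625 ≈ 0.905600

1 1/2 2403/2500
2 1 9349/10000
3 3/2 566/625
DF(0.5y) is solved at step 1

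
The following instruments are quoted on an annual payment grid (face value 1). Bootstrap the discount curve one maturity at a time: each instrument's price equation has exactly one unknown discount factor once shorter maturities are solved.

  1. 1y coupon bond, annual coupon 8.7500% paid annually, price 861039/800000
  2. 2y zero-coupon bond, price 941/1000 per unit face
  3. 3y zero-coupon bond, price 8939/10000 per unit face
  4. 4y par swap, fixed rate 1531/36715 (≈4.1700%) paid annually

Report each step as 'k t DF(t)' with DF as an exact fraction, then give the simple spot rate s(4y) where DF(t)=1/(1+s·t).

step 1 [1y] bond c/1=7/80: DF=(861039/800000 − 7/80·(0))/(1+7/80) = 9897/10000 ≈ 0.989700
step 2 [2y] zero: DF = P = 941/1000 ≈ 0.941000
step 3 [3y] zero: DF = P = 8939/10000 ≈ 0.893900
step 4 [4y] swap r/1=1531/36715: DF=(1 − 1531/36715·(0.989700+0.941000+0.893900))/(1+1531/36715) = 8469/10000 ≈ 0.846900

1 1 9897/10000
2 2 941/1000
3 3 8939/10000
4 4 8469/10000
s(4y) = (1/(8469/10000) − 1)/(4) = 1531/33876 ≈ 4.5194%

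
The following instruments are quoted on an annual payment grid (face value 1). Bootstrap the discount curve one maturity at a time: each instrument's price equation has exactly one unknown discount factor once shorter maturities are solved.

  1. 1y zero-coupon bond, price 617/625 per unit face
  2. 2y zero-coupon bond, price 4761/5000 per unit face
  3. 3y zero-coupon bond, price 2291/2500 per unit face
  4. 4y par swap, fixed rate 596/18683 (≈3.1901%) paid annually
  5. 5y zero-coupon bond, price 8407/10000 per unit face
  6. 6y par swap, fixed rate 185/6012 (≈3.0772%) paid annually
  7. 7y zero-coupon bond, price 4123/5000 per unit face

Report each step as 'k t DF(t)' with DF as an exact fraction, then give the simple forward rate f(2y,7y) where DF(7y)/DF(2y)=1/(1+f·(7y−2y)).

1 1 617/625
2 2 4761/5000
3 3 2291/2500
4 4 1101/1250
5 5 8407/10000
6 6 1667/2000
7 7 4123/5000
f(2y,7y) = ((4761/5000)/(4123/5000) − 1)/(5) = 638/20615 ≈ 3.0948%

step 1 [1y] zero: DF = P = 617/625 ≈ 0.987200
step 2 [2y] zero: DF = P = 4761/5000 ≈ 0.952200
step 3 [3y] zero: DF = P = 2291/2500 ≈ 0.916400
step 4 [4y] swap r/1=596/18683: DF=(1 − 596/18683·(0.987200+0.952200+0.916400))/(1+596/18683) = 1101/1250 ≈ 0.880800
step 5 [5y] zero: DF = P = 8407/10000 ≈ 0.840700
step 6 [6y] swap r/1=185/6012: DF=(1 − 185/6012·(0.987200+0.952200+0.916400+0.880800+0.840700))/(1+185/6012) = 1667/2000 ≈ 0.833500
step 7 [7y] zero: DF = P = 4123/5000 ≈ 0.824600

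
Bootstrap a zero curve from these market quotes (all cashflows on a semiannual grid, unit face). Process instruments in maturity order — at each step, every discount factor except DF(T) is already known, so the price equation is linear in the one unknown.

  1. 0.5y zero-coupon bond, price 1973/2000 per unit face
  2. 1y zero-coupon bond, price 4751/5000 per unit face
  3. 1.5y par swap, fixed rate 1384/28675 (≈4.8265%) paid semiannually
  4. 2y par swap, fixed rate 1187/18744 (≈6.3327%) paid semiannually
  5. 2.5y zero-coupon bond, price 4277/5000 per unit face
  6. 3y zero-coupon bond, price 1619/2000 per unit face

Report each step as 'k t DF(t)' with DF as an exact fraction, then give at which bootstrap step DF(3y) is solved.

step 1 [0.5y] zero: DF = P = 1973/2000 ≈ 0.986500
step 2 [1y] zero: DF = P = 4751/5000 ≈ 0.950200
step 3 [1.5y] swap r/2=692/28675: DF=(1 − 692/28675·(0.986500+0.950200))/(1+692/28675) = 2327/2500 ≈ 0.930800
step 4 [2y] swap r/2=1187/37488: DF=(1 − 1187/37488·(0.986500+0.950200+0.930800))/(1+1187/37488) = 8813/10000 ≈ 0.881300
step 5 [2.5y] zero: DF = P = 4277/5000 ≈ 0.855400
step 6 [3y] zero: DF = P = 1619/2000 ≈ 0.809500

1 1/2 1973/2000
2 1 4751/5000
3 3/2 2327/2500
4 2 8813/10000
5 5/2 4277/5000
6 3 1619/2000
DF(3y) is solved at step 6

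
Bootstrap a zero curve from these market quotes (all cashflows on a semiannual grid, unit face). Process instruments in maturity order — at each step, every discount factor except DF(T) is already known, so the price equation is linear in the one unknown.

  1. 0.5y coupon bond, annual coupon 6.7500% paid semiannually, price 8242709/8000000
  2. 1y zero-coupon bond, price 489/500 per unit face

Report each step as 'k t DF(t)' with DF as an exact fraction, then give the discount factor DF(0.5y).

step 1 [0.5y] bond c/2=27/800: DF=(8242709/8000000 − 27/800·(0))/(1+27/800) = 9967/10000 ≈ 0.996700
step 2 [1y] zero: DF = P = 489/500 ≈ 0.978000

1 1/2 9967/10000
2 1 489/500
DF(0.5y) = 9967/10000 ≈ 0.996700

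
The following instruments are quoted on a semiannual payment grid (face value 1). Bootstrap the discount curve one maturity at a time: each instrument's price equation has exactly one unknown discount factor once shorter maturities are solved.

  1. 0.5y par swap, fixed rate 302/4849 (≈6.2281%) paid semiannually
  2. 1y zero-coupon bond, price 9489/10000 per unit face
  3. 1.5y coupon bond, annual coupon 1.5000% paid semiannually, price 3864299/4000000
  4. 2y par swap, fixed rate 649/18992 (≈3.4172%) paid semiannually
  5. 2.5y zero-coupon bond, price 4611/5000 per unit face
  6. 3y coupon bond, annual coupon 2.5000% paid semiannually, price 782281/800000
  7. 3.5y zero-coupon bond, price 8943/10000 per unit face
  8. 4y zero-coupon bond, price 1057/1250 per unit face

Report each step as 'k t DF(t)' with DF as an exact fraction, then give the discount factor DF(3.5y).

step 1 [0.5y] swap r/2=151/4849: DF=(1 − 151/4849·(0))/(1+151/4849) = 4849/5000 ≈ 0.969800
step 2 [1y] zero: DF = P = 9489/10000 ≈ 0.948900
step 3 [1.5y] bond c/2=3/400: DF=(3864299/4000000 − 3/400·(0.969800+0.948900))/(1+3/400) = 4723/5000 ≈ 0.944600
step 4 [2y] swap r/2=649/37984: DF=(1 − 649/37984·(0.969800+0.948900+0.944600))/(1+649/37984) = 9351/10000 ≈ 0.935100
step 5 [2.5y] zero: DF = P = 4611/5000 ≈ 0.922200
step 6 [3y] bond c/2=1/80: DF=(782281/800000 − 1/80·(0.969800+0.948900+0.944600+0.935100+0.922200))/(1+1/80) = 363/400 ≈ 0.907500
step 7 [3.5y] zero: DF = P = 8943/10000 ≈ 0.894300
step 8 [4y] zero: DF = P = 1057/1250 ≈ 0.845600

1 1/2 4849/5000
2 1 9489/10000
3 3/2 4723/5000
4 2 9351/10000
5 5/2 4611/5000
6 3 363/400
7 7/2 8943/10000
8 4 1057/1250
DF(3.5y) = 8943/10000 ≈ 0.894300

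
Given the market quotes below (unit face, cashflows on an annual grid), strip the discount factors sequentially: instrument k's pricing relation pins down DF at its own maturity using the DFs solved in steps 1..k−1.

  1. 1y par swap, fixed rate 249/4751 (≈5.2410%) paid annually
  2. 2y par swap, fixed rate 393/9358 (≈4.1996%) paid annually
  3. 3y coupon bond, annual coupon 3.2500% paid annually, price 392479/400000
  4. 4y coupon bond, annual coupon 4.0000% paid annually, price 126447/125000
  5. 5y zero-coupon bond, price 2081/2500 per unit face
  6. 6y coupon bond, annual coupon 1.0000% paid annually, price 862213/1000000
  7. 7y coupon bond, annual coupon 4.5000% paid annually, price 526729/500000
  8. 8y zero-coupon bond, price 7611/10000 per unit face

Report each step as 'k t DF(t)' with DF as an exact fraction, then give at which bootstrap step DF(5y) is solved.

1 1 4751/5000
2 2 4607/5000
3 3 4457/5000
4 4 1083/1250
5 5 2081/2500
6 6 1619/2000
7 7 7811/10000
8 8 7611/10000
DF(5y) is solved at step 5

step 1 [1y] swap r/1=249/4751: DF=(1 − 249/4751·(0))/(1+249/4751) = 4751/5000 ≈ 0.950200
step 2 [2y] swap r/1=393/9358: DF=(1 − 393/9358·(0.950200))/(1+393/9358) = 4607/5000 ≈ 0.921400
step 3 [3y] bond c/1=13/400: DF=(392479/400000 − 13/400·(0.950200+0.921400))/(1+13/400) = 4457/5000 ≈ 0.891400
step 4 [4y] bond c/1=1/25: DF=(126447/125000 − 1/25·(0.950200+0.921400+0.891400))/(1+1/25) = 1083/1250 ≈ 0.866400
step 5 [5y] zero: DF = P = 2081/2500 ≈ 0.832400
step 6 [6y] bond c/1=1/100: DF=(862213/1000000 − 1/100·(0.950200+0.921400+0.891400+0.866400+0.832400))/(1+1/100) = 1619/2000 ≈ 0.809500
step 7 [7y] bond c/1=9/200: DF=(526729/500000 − 9/200·(0.950200+0.921400+0.891400+0.866400+0.832400+0.809500))/(1+9/200) = 7811/10000 ≈ 0.781100
step 8 [8y] zero: DF = P = 7611/10000 ≈ 0.761100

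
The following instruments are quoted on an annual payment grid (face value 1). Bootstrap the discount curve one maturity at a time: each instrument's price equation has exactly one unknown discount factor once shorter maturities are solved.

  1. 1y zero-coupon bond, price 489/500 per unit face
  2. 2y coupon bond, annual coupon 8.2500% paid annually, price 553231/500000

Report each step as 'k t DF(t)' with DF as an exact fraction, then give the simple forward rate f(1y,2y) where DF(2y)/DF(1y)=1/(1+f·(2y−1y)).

1 1 489/500
2 2 2369/2500
f(1y,2y) = ((489/500)/(2369/2500) − 1)/(1) = 76/2369 ≈ 3.2081%

step 1 [1y] zero: DF = P = 489/500 ≈ 0.978000
step 2 [2y] bond c/1=33/400: DF=(553231/500000 − 33/400·(0.978000))/(1+33/400) = 2369/2500 ≈ 0.947600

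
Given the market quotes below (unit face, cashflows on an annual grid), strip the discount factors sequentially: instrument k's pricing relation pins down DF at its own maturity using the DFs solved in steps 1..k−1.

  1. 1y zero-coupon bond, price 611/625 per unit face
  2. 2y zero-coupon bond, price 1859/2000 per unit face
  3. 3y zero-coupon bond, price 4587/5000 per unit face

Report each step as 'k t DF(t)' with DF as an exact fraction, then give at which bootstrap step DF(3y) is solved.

step 1 [1y] zero: DF = P = 611/625 ≈ 0.977600
step 2 [2y] zero: DF = P = 1859/2000 ≈ 0.929500
step 3 [3y] zero: DF = P = 4587/5000 ≈ 0.917400

1 1 611/625
2 2 1859/2000
3 3 4587/5000
DF(3y) is solved at step 3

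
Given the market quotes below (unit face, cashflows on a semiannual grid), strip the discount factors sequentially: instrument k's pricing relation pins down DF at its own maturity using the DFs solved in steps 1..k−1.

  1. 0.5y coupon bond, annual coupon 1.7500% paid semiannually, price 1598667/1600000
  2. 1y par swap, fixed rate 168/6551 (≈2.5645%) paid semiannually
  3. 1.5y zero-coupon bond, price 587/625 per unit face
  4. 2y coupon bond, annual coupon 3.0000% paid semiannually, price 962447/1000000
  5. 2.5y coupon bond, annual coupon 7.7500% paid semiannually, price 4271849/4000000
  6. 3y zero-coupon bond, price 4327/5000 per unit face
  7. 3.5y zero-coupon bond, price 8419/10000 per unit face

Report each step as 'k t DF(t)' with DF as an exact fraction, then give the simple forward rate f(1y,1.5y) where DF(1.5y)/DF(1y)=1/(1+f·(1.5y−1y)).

1 1/2 1981/2000
2 1 2437/2500
3 3/2 587/625
4 2 9053/10000
5 5/2 443/500
6 3 4327/5000
7 7/2 8419/10000
f(1y,1.5y) = ((2437/2500)/(587/625) − 1)/(1/2) = 89/1174 ≈ 7.5809%

step 1 [0.5y] bond c/2=7/800: DF=(1598667/1600000 − 7/800·(0))/(1+7/800) = 1981/2000 ≈ 0.990500
step 2 [1y] swap r/2=84/6551: DF=(1 − 84/6551·(0.990500))/(1+84/6551) = 2437/2500 ≈ 0.974800
step 3 [1.5y] zero: DF = P = 587/625 ≈ 0.939200
step 4 [2y] bond c/2=3/200: DF=(962447/1000000 − 3/200·(0.990500+0.974800+0.939200))/(1+3/200) = 9053/10000 ≈ 0.905300
step 5 [2.5y] bond c/2=31/800: DF=(4271849/4000000 − 31/800·(0.990500+0.974800+0.939200+0.905300))/(1+31/800) = 443/500 ≈ 0.886000
step 6 [3y] zero: DF = P = 4327/5000 ≈ 0.865400
step 7 [3.5y] zero: DF = P = 8419/10000 ≈ 0.841900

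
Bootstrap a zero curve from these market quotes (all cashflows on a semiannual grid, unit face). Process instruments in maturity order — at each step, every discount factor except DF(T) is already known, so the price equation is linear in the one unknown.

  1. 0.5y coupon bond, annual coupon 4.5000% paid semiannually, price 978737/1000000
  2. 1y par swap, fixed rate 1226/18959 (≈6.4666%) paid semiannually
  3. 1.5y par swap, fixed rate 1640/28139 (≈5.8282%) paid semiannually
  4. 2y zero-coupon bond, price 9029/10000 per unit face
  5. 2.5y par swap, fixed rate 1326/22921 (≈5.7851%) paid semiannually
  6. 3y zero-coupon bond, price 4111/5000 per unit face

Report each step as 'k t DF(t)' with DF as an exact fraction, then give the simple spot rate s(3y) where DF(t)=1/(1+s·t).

1 1/2 2393/2500
2 1 9387/10000
3 3/2 459/500
4 2 9029/10000
5 5/2 4337/5000
6 3 4111/5000
s(3y) = (1/(4111/5000) − 1)/(3) = 889/12333 ≈ 7.2083%

step 1 [0.5y] bond c/2=9/400: DF=(978737/1000000 − 9/400·(0))/(1+9/400) = 2393/2500 ≈ 0.957200
step 2 [1y] swap r/2=613/18959: DF=(1 − 613/18959·(0.957200))/(1+613/18959) = 9387/10000 ≈ 0.938700
step 3 [1.5y] swap r/2=820/28139: DF=(1 − 820/28139·(0.957200+0.938700))/(1+820/28139) = 459/500 ≈ 0.918000
step 4 [2y] zero: DF = P = 9029/10000 ≈ 0.902900
step 5 [2.5y] swap r/2=663/22921: DF=(1 − 663/22921·(0.957200+0.938700+0.918000+0.902900))/(1+663/22921) = 4337/5000 ≈ 0.867400
step 6 [3y] zero: DF = P = 4111/5000 ≈ 0.822200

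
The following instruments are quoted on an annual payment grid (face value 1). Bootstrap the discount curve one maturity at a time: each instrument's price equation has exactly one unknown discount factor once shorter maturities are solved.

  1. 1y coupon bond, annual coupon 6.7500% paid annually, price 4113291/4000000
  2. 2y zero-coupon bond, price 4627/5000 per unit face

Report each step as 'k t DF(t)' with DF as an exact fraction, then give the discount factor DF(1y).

step 1 [1y] bond c/1=27/400: DF=(4113291/4000000 − 27/400·(0))/(1+27/400) = 9633/10000 ≈ 0.963300
step 2 [2y] zero: DF = P = 4627/5000 ≈ 0.925400

1 1 9633/10000
2 2 4627/5000
DF(1y) = 9633/10000 ≈ 0.963300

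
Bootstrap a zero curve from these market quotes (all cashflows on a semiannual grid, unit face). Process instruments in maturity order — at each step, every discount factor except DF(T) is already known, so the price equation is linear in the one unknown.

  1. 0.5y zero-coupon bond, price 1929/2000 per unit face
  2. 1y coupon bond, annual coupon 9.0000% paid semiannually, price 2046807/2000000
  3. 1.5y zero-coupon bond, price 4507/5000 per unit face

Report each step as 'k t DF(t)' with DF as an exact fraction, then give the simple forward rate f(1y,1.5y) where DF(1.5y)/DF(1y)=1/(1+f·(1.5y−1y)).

step 1 [0.5y] zero: DF = P = 1929/2000 ≈ 0.964500
step 2 [1y] bond c/2=9/200: DF=(2046807/2000000 − 9/200·(0.964500))/(1+9/200) = 4689/5000 ≈ 0.937800
step 3 [1.5y] zero: DF = P = 4507/5000 ≈ 0.901400

1 1/2 1929/2000
2 1 4689/5000
3 3/2 4507/5000
f(1y,1.5y) = ((4689/5000)/(4507/5000) − 1)/(1/2) = 364/4507 ≈ 8.0763%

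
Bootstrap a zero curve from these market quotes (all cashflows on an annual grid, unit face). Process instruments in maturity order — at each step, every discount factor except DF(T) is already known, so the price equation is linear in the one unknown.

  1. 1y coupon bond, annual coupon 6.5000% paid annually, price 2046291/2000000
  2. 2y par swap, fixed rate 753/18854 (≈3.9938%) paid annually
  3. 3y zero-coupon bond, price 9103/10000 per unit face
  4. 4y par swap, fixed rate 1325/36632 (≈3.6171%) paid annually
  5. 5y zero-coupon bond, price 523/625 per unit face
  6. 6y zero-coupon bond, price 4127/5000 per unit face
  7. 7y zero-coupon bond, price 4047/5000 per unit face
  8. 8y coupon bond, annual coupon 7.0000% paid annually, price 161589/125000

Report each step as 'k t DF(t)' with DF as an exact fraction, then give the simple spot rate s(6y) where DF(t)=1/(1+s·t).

step 1 [1y] bond c/1=13/200: DF=(2046291/2000000 − 13/200·(0))/(1+13/200) = 9607/10000 ≈ 0.960700
step 2 [2y] swap r/1=753/18854: DF=(1 − 753/18854·(0.960700))/(1+753/18854) = 9247/10000 ≈ 0.924700
step 3 [3y] zero: DF = P = 9103/10000 ≈ 0.910300
step 4 [4y] swap r/1=1325/36632: DF=(1 − 1325/36632·(0.960700+0.924700+0.910300))/(1+1325/36632) = 347/400 ≈ 0.867500
step 5 [5y] zero: DF = P = 523/625 ≈ 0.836800
step 6 [6y] zero: DF = P = 4127/5000 ≈ 0.825400
step 7 [7y] zero: DF = P = 4047/5000 ≈ 0.809400
step 8 [8y] bond c/1=7/100: DF=(161589/125000 − 7/100·(0.960700+0.924700+0.910300+0.867500+0.836800+0.825400+0.809400))/(1+7/100) = 2017/2500 ≈ 0.806800

1 1 9607/10000
2 2 9247/10000
3 3 9103/10000
4 4 347/400
5 5 523/625
6 6 4127/5000
7 7 4047/5000
8 8 2017/2500
s(6y) = (1/(4127/5000) − 1)/(6) = 291/8254 ≈ 3.5256%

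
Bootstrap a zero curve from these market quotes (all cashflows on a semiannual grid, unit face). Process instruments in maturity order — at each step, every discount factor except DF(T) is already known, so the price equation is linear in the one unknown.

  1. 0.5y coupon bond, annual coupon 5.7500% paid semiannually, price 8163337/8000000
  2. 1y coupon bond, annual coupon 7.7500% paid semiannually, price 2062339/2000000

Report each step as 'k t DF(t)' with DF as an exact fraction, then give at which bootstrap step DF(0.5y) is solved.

step 1 [0.5y] bond c/2=23/800: DF=(8163337/8000000 − 23/800·(0))/(1+23/800) = 9919/10000 ≈ 0.991900
step 2 [1y] bond c/2=31/800: DF=(2062339/2000000 − 31/800·(0.991900))/(1+31/800) = 9557/10000 ≈ 0.955700

1 1/2 9919/10000
2 1 9557/10000
DF(0.5y) is solved at step 1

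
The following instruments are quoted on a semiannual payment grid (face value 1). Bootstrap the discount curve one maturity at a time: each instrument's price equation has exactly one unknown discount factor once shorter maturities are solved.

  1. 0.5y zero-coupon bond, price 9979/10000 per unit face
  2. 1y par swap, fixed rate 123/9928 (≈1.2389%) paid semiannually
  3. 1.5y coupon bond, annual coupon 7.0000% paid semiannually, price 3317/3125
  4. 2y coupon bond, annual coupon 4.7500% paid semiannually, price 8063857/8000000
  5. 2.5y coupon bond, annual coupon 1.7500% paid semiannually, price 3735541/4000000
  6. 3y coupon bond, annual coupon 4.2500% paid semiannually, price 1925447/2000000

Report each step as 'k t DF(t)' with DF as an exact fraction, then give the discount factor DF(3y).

1 1/2 9979/10000
2 1 9877/10000
3 3/2 599/625
4 2 9163/10000
5 5/2 8923/10000
6 3 4219/5000
DF(3y) = 4219/5000 ≈ 0.843800

step 1 [0.5y] zero: DF = P = 9979/10000 ≈ 0.997900
step 2 [1y] swap r/2=123/19856: DF=(1 − 123/19856·(0.997900))/(1+123/19856) = 9877/10000 ≈ 0.987700
step 3 [1.5y] bond c/2=7/200: DF=(3317/3125 − 7/200·(0.997900+0.987700))/(1+7/200) = 599/625 ≈ 0.958400
step 4 [2y] bond c/2=19/800: DF=(8063857/8000000 − 19/800·(0.997900+0.987700+0.958400))/(1+19/800) = 9163/10000 ≈ 0.916300
step 5 [2.5y] bond c/2=7/800: DF=(3735541/4000000 − 7/800·(0.997900+0.987700+0.958400+0.916300))/(1+7/800) = 8923/10000 ≈ 0.892300
step 6 [3y] bond c/2=17/800: DF=(1925447/2000000 − 17/800·(0.997900+0.987700+0.958400+0.916300+0.892300))/(1+17/800) = 4219/5000 ≈ 0.843800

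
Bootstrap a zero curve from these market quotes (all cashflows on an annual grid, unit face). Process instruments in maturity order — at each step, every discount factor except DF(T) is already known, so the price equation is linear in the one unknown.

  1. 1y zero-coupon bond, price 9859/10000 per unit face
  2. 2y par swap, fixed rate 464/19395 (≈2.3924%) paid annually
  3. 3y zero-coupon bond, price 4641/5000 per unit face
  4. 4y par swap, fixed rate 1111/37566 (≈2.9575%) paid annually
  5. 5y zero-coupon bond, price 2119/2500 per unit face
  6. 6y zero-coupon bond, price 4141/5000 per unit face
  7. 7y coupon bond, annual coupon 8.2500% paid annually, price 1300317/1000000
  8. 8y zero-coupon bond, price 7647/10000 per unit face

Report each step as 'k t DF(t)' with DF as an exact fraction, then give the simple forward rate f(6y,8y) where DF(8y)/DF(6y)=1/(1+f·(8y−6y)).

step 1 [1y] zero: DF = P = 9859/10000 ≈ 0.985900
step 2 [2y] swap r/1=464/19395: DF=(1 − 464/19395·(0.985900))/(1+464/19395) = 596/625 ≈ 0.953600
step 3 [3y] zero: DF = P = 4641/5000 ≈ 0.928200
step 4 [4y] swap r/1=1111/37566: DF=(1 − 1111/37566·(0.985900+0.953600+0.928200))/(1+1111/37566) = 8889/10000 ≈ 0.888900
step 5 [5y] zero: DF = P = 2119/2500 ≈ 0.847600
step 6 [6y] zero: DF = P = 4141/5000 ≈ 0.828200
step 7 [7y] bond c/1=33/400: DF=(1300317/1000000 − 33/400·(0.985900+0.953600+0.928200+0.888900+0.847600+0.828200))/(1+33/400) = 492/625 ≈ 0.787200
step 8 [8y] zero: DF = P = 7647/10000 ≈ 0.764700

1 1 9859/10000
2 2 596/625
3 3 4641/5000
4 4 8889/10000
5 5 2119/2500
6 6 4141/5000
7 7 492/625
8 8 7647/10000
f(6y,8y) = ((4141/5000)/(7647/10000) − 1)/(2) = 635/15294 ≈ 4.1520%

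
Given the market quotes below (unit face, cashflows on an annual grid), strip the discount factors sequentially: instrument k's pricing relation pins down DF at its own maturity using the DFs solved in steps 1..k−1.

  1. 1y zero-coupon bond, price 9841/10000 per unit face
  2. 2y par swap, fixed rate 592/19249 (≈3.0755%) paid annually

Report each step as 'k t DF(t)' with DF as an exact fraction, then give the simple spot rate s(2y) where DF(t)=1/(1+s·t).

step 1 [1y] zero: DF = P = 9841/10000 ≈ 0.984100
step 2 [2y] swap r/1=592/19249: DF=(1 − 592/19249·(0.984100))/(1+592/19249) = 588/625 ≈ 0.940800

1 1 9841/10000
2 2 588/625
s(2y) = (1/(588/625) − 1)/(2) = 37/1176 ≈ 3.1463%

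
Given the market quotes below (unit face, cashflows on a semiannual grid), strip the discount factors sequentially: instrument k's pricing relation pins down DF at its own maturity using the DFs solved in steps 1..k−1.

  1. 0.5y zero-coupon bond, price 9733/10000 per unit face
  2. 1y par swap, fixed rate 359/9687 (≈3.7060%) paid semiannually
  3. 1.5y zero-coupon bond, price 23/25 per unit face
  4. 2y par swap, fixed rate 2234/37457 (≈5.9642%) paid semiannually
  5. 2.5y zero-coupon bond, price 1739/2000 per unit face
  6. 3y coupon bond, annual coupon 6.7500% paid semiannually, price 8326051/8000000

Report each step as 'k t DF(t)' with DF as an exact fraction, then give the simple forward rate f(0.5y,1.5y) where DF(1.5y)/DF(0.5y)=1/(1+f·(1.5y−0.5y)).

1 1/2 9733/10000
2 1 9641/10000
3 3/2 23/25
4 2 8883/10000
5 5/2 1739/2000
6 3 8561/10000
f(0.5y,1.5y) = ((9733/10000)/(23/25) − 1)/(1) = 533/9200 ≈ 5.7935%

step 1 [0.5y] zero: DF = P = 9733/10000 ≈ 0.973300
step 2 [1y] swap r/2=359/19374: DF=(1 − 359/19374·(0.973300))/(1+359/19374) = 9641/10000 ≈ 0.964100
step 3 [1.5y] zero: DF = P = 23/25 ≈ 0.920000
step 4 [2y] swap r/2=1117/37457: DF=(1 − 1117/37457·(0.973300+0.964100+0.920000))/(1+1117/37457) = 8883/10000 ≈ 0.888300
step 5 [2.5y] zero: DF = P = 1739/2000 ≈ 0.869500
step 6 [3y] bond c/2=27/800: DF=(8326051/8000000 − 27/800·(0.973300+0.964100+0.920000+0.888300+0.869500))/(1+27/800) = 8561/10000 ≈ 0.856100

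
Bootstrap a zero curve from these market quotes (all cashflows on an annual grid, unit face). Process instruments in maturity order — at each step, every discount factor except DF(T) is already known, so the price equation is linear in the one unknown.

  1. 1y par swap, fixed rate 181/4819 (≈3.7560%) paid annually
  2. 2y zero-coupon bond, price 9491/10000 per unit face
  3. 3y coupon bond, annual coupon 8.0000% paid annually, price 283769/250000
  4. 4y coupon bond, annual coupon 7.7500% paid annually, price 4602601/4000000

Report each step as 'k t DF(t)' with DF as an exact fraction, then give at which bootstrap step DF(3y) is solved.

1 1 4819/5000
2 2 9491/10000
3 3 9093/10000
4 4 8649/10000
DF(3y) is solved at step 3

step 1 [1y] swap r/1=181/4819: DF=(1 − 181/4819·(0))/(1+181/4819) = 4819/5000 ≈ 0.963800
step 2 [2y] zero: DF = P = 9491/10000 ≈ 0.949100
step 3 [3y] bond c/1=2/25: DF=(283769/250000 − 2/25·(0.963800+0.949100))/(1+2/25) = 9093/10000 ≈ 0.909300
step 4 [4y] bond c/1=31/400: DF=(4602601/4000000 − 31/400·(0.963800+0.949100+0.909300))/(1+31/400) = 8649/10000 ≈ 0.864900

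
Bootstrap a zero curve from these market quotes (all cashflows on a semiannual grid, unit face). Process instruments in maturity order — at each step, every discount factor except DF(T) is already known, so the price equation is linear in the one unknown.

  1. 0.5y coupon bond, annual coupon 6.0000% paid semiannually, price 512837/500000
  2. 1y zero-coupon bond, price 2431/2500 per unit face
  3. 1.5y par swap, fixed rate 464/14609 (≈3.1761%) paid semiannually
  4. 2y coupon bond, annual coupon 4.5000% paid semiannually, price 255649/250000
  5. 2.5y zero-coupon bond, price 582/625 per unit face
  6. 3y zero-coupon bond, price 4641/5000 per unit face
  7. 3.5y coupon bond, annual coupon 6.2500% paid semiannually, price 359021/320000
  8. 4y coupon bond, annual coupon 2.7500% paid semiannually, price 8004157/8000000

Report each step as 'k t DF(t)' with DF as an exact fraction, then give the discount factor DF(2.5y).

step 1 [0.5y] bond c/2=3/100: DF=(512837/500000 − 3/100·(0))/(1+3/100) = 4979/5000 ≈ 0.995800
step 2 [1y] zero: DF = P = 2431/2500 ≈ 0.972400
step 3 [1.5y] swap r/2=232/14609: DF=(1 − 232/14609·(0.995800+0.972400))/(1+232/14609) = 596/625 ≈ 0.953600
step 4 [2y] bond c/2=9/400: DF=(255649/250000 − 9/400·(0.995800+0.972400+0.953600))/(1+9/400) = 4679/5000 ≈ 0.935800
step 5 [2.5y] zero: DF = P = 582/625 ≈ 0.931200
step 6 [3y] zero: DF = P = 4641/5000 ≈ 0.928200
step 7 [3.5y] bond c/2=1/32: DF=(359021/320000 − 1/32·(0.995800+0.972400+0.953600+0.935800+0.931200+0.928200))/(1+1/32) = 9147/10000 ≈ 0.914700
step 8 [4y] bond c/2=11/800: DF=(8004157/8000000 − 11/800·(0.995800+0.972400+0.953600+0.935800+0.931200+0.928200+0.914700))/(1+11/800) = 897/1000 ≈ 0.897000

1 1/2 4979/5000
2 1 2431/2500
3 3/2 596/625
4 2 4679/5000
5 5/2 582/625
6 3 4641/5000
7 7/2 9147/10000
8 4 897/1000
DF(2.5y) = 582/625 ≈ 0.931200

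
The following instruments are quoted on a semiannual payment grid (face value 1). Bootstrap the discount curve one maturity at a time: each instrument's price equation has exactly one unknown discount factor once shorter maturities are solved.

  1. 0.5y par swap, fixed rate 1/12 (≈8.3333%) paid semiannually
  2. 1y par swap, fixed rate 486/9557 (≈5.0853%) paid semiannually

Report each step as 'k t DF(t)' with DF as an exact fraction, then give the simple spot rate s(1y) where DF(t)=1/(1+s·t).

step 1 [0.5y] swap r/2=1/24: DF=(1 − 1/24·(0))/(1+1/24) = 24/25 ≈ 0.960000
step 2 [1y] swap r/2=243/9557: DF=(1 − 243/9557·(0.960000))/(1+243/9557) = 4757/5000 ≈ 0.951400

1 1/2 24/25
2 1 4757/5000
s(1y) = (1/(4757/5000) − 1)/(1) = 243/4757 ≈ 5.1083%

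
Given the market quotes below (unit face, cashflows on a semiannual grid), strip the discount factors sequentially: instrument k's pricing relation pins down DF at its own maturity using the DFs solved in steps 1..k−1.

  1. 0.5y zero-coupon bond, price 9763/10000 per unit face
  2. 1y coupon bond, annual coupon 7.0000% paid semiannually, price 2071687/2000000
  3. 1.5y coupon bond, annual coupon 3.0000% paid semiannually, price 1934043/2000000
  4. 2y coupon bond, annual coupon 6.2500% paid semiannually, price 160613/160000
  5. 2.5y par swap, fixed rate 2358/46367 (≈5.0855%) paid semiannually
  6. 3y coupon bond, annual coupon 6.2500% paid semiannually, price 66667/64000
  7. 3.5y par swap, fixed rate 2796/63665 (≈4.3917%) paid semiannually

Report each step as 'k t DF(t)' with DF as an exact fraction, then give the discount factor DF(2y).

1 1/2 9763/10000
2 1 4839/5000
3 3/2 231/250
4 2 1773/2000
5 5/2 8821/10000
6 3 1087/1250
7 7/2 4301/5000
DF(2y) = 1773/2000 ≈ 0.886500

step 1 [0.5y] zero: DF = P = 9763/10000 ≈ 0.976300
step 2 [1y] bond c/2=7/200: DF=(2071687/2000000 − 7/200·(0.976300))/(1+7/200) = 4839/5000 ≈ 0.967800
step 3 [1.5y] bond c/2=3/200: DF=(1934043/2000000 − 3/200·(0.976300+0.967800))/(1+3/200) = 231/250 ≈ 0.924000
step 4 [2y] bond c/2=1/32: DF=(160613/160000 − 1/32·(0.976300+0.967800+0.924000))/(1+1/32) = 1773/2000 ≈ 0.886500
step 5 [2.5y] swap r/2=1179/46367: DF=(1 − 1179/46367·(0.976300+0.967800+0.924000+0.886500))/(1+1179/46367) = 8821/10000 ≈ 0.882100
step 6 [3y] bond c/2=1/32: DF=(66667/64000 − 1/32·(0.976300+0.967800+0.924000+0.886500+0.882100))/(1+1/32) = 1087/1250 ≈ 0.869600
step 7 [3.5y] swap r/2=1398/63665: DF=(1 − 1398/63665·(0.976300+0.967800+0.924000+0.886500+0.882100+0.869600))/(1+1398/63665) = 4301/5000 ≈ 0.860200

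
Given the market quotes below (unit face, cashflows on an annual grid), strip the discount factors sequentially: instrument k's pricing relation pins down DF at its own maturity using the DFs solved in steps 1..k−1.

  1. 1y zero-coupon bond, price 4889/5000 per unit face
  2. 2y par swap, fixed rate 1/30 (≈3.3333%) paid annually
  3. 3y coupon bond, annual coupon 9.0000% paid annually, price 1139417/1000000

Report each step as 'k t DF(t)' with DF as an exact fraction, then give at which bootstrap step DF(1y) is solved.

1 1 4889/5000
2 2 4681/5000
3 3 8873/10000
DF(1y) is solved at step 1

step 1 [1y] zero: DF = P = 4889/5000 ≈ 0.977800
step 2 [2y] swap r/1=1/30: DF=(1 − 1/30·(0.977800))/(1+1/30) = 4681/5000 ≈ 0.936200
step 3 [3y] bond c/1=9/100: DF=(1139417/1000000 − 9/100·(0.977800+0.936200))/(1+9/100) = 8873/10000 ≈ 0.887300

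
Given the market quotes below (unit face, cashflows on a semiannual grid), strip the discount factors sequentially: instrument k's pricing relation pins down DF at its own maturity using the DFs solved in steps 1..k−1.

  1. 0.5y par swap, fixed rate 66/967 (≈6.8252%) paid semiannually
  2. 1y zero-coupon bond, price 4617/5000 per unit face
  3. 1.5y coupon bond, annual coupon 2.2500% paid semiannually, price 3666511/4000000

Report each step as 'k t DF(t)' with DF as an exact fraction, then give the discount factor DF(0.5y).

1 1/2 967/1000
2 1 4617/5000
3 3/2 4427/5000
DF(0.5y) = 967/1000 ≈ 0.967000

step 1 [0.5y] swap r/2=33/967: DF=(1 − 33/967·(0))/(1+33/967) = 967/1000 ≈ 0.967000
step 2 [1y] zero: DF = P = 4617/5000 ≈ 0.923400
step 3 [1.5y] bond c/2=9/800: DF=(3666511/4000000 − 9/800·(0.967000+0.923400))/(1+9/800) = 4427/5000 ≈ 0.885400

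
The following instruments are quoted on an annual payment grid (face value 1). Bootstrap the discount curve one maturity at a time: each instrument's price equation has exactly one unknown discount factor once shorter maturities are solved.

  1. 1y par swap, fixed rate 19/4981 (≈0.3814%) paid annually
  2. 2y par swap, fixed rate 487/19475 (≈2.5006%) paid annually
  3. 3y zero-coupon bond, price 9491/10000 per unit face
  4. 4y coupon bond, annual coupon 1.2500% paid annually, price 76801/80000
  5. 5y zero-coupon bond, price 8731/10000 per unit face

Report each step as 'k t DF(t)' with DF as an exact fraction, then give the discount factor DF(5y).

1 1 4981/5000
2 2 9513/10000
3 3 9491/10000
4 4 2281/2500
5 5 8731/10000
DF(5y) = 8731/10000 ≈ 0.873100

step 1 [1y] swap r/1=19/4981: DF=(1 − 19/4981·(0))/(1+19/4981) = 4981/5000 ≈ 0.996200
step 2 [2y] swap r/1=487/19475: DF=(1 − 487/19475·(0.996200))/(1+487/19475) = 9513/10000 ≈ 0.951300
step 3 [3y] zero: DF = P = 9491/10000 ≈ 0.949100
step 4 [4y] bond c/1=1/80: DF=(76801/80000 − 1/80·(0.996200+0.951300+0.949100))/(1+1/80) = 2281/2500 ≈ 0.912400
step 5 [5y] zero: DF = P = 8731/10000 ≈ 0.873100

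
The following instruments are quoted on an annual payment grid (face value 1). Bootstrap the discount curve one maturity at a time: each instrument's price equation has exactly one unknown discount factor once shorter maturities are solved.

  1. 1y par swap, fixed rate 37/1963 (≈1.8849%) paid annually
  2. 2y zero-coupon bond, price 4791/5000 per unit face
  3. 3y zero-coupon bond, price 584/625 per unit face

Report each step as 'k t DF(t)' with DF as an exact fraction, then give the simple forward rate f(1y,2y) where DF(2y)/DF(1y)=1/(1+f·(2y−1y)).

1 1 1963/2000
2 2 4791/5000
3 3 584/625
f(1y,2y) = ((1963/2000)/(4791/5000) − 1)/(1) = 233/9582 ≈ 2.4316%

step 1 [1y] swap r/1=37/1963: DF=(1 − 37/1963·(0))/(1+37/1963) = 1963/2000 ≈ 0.981500
step 2 [2y] zero: DF = P = 4791/5000 ≈ 0.958200
step 3 [3y] zero: DF = P = 584/625 ≈ 0.934400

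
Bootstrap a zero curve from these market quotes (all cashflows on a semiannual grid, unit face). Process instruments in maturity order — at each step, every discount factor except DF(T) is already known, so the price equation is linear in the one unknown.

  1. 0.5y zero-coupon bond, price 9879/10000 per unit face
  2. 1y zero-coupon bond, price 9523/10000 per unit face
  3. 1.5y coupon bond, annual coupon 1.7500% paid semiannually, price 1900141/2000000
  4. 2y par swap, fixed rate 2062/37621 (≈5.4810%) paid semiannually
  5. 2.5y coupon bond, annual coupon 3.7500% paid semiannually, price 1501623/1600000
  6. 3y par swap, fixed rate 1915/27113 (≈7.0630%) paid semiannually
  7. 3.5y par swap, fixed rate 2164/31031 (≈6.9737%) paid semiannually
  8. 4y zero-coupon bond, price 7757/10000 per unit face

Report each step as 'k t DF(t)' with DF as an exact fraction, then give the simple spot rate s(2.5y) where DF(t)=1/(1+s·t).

step 1 [0.5y] zero: DF = P = 9879/10000 ≈ 0.987900
step 2 [1y] zero: DF = P = 9523/10000 ≈ 0.952300
step 3 [1.5y] bond c/2=7/800: DF=(1900141/2000000 − 7/800·(0.987900+0.952300))/(1+7/800) = 37/40 ≈ 0.925000
step 4 [2y] swap r/2=1031/37621: DF=(1 − 1031/37621·(0.987900+0.952300+0.925000))/(1+1031/37621) = 8969/10000 ≈ 0.896900
step 5 [2.5y] bond c/2=3/160: DF=(1501623/1600000 − 3/160·(0.987900+0.952300+0.925000+0.896900))/(1+3/160) = 213/250 ≈ 0.852000
step 6 [3y] swap r/2=1915/54226: DF=(1 − 1915/54226·(0.987900+0.952300+0.925000+0.896900+0.852000))/(1+1915/54226) = 1617/2000 ≈ 0.808500
step 7 [3.5y] swap r/2=1082/31031: DF=(1 − 1082/31031·(0.987900+0.952300+0.925000+0.896900+0.852000+0.808500))/(1+1082/31031) = 1959/2500 ≈ 0.783600
step 8 [4y] zero: DF = P = 7757/10000 ≈ 0.775700

1 1/2 9879/10000
2 1 9523/10000
3 3/2 37/40
4 2 8969/10000
5 5/2 213/250
6 3 1617/2000
7 7/2 1959/2500
8 4 7757/10000
s(2.5y) = (1/(213/250) − 1)/(5/2) = 74/1065 ≈ 6.9484%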